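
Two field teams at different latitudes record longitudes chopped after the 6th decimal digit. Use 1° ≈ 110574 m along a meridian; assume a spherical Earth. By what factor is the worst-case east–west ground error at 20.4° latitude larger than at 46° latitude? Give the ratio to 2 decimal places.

1.35

Truncating at 6 decimal places can drop up to a full unit in the last place, so the longitude may be off by as much as 1e-06°.
Error at 20.4° = 1e-06° × 110574 × cos 20.4° ≈ 0.11057 × 0.9373 = 0.10364 m.
Error at 46° = 1e-06° × 110574 × cos 46° ≈ 0.11057 × 0.6947 = 0.076811 m.
The ratio reduces to cos 20.4° / cos 46° = 0.9373/0.6947 ≈ 1.3493.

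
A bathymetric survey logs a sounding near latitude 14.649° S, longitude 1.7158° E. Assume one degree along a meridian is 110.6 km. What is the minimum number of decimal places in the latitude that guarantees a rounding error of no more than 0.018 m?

7

One degree of latitude covers 110600 m.
Rounding to N decimal places gives at most 0.5 × 10⁻ᴺ degrees of error, i.e. 0.5 × 10⁻ᴺ × 110600 m.
Setting 55300 × 10⁻ᴺ ≤ 0.018 gives 10ᴺ ≥ 3.072e+06, i.e. N ≥ 6.49.
At 6 places the error can reach 0.0553 m, but 7 places keeps it to 0.00553 m.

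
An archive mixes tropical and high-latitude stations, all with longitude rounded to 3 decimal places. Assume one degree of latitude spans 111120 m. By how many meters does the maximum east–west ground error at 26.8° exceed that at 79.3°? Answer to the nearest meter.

Rounding to 3 decimal places leaves the longitude within ±0.0005° of the true value.
At 26.8°: 0.0005° × 111120 × cos 26.8° = 0.0005 × 111120 × 0.8926 ≈ 49.592 m.
At 79.3°: 0.0005° × 111120 × cos 79.3° = 0.0005 × 111120 × 0.1857 ≈ 10.316 m.
So the lower-latitude error exceeds the higher by 49.592 − 10.316 = 39.276 m.

39 meters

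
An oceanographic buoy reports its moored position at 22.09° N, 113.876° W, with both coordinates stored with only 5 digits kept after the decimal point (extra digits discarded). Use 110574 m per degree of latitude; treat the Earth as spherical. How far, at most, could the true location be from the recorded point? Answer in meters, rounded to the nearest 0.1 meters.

Truncating at 5 decimal places can drop up to a full unit in the last place, so each coordinate may be off by as much as 1e-05°.
N–S: 1e-05° × 110574 m/° = 1.10574 m.
E–W at 22.09°: 1e-05° × 110574 × cos 22.09° = 1e-05 × 110574 × 0.9266 ≈ 1.02457 m.
The two errors are perpendicular, so the maximum displacement is √(1.10574² + 1.02457²) ≈ 1.50745 m.

1.5 meters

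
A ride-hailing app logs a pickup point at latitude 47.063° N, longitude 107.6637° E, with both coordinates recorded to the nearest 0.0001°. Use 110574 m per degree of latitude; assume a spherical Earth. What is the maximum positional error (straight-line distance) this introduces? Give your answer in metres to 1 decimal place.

Rounding to 4 decimal places leaves each coordinate within ±5e-05° of the true value.
N–S: 5e-05° × 110574 m/° = 5.5287 m.
East–west component at 47.063°: 5e-05° × 110574 × cos 47.063° ≈ 5e-05 × 75322.3 ≈ 3.76612 m.
Combining orthogonally: (5.5287² + 3.76612²)^½ ≈ 6.68956 m.

6.7 metres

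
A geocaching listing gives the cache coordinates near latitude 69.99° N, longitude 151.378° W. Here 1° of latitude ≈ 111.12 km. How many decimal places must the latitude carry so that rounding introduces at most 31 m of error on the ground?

One degree of latitude covers 111120 m.
With N decimal places the half-ulp bound is 0.5·10⁻ᴺ°, or 0.5·10⁻ᴺ × 111120 m on the ground.
Need 0.5 × 111120 × 10⁻ᴺ ≤ 31 → 10⁻ᴺ ≤ 5.580e-04, so N ≥ 3.25.
At 3 places the error can reach 55.6 m, but 4 places keeps it to 5.56 m.

4 decimal places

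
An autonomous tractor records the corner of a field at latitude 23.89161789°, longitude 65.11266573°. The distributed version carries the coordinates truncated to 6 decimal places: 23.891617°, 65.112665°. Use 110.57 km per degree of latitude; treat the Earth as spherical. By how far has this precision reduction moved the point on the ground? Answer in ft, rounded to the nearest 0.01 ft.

Δlat = 23.89161789 − 23.891617 = +0.00000089°; Δlon = 65.11266573 − 65.112665 = +0.00000073°.
North–south shift: 0.00000089 × 110570 = 0.0984073 m.
East–west at this latitude: 0.00000073° × 110570 × cos 23.8916° ≈ 0.00000073 × 101096 = 0.0737998 m.
Distance: √(0.0984073² + 0.0737998²) ≈ 0.123006 m.
In feet: 0.123006 m ÷ 0.3048 ≈ 0.40356 ft.

0.40 ft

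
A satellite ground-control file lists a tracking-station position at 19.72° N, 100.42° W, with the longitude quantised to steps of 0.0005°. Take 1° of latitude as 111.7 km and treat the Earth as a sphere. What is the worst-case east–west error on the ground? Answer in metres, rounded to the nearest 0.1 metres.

With a 0.0005° grid the true value lies within half a step, ±0.0005°/2 = ±0.00025°, of the stored one.
One degree of longitude at 19.72° is 111700 × cos 19.72° ≈ 111700 × 0.9414 = 105149 m.
Maximum E–W displacement: 0.00025 × 105149 = 26.2873 m.

26.3 metres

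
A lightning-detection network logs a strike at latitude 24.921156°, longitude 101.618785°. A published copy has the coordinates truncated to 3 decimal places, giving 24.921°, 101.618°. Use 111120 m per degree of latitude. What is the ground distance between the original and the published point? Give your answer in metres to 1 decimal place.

81.0 metres

The latitude changed by +0.000156° and the longitude by +0.000785°.
N–S: 0.000156° × 111120 m/° = 17.3347 m.
E–W at 24.921°: 0.000785° × 111120 × cos 24.921° = 0.000785 × 111120 × 0.9069 ≈ 79.1073 m.
Hypotenuse of the two orthogonal shifts: √(17.3347² + 79.1073²) = 80.9843 m.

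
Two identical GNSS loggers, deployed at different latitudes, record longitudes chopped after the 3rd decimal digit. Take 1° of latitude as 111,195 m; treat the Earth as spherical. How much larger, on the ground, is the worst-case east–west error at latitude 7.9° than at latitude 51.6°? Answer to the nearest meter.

41 meters

Truncating at 3 decimal places can drop up to a full unit in the last place, so the longitude may be off by as much as 0.001°.
Error at 7.9° = 0.001° × 111195 × cos 7.9° ≈ 111.2 × 0.9905 = 110.14 m.
Error at 51.6° = 0.001° × 111195 × cos 51.6° ≈ 111.2 × 0.6211 = 69.069 m.
Difference: 110.14 − 69.069 = 41.071 m.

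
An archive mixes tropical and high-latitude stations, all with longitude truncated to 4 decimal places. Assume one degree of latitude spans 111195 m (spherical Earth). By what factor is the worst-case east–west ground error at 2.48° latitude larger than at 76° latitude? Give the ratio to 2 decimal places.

4.13

Truncating at 4 decimal places can drop up to a full unit in the last place, so the longitude may be off by as much as 0.0001°.
At 2.48°: 0.0001° × 111195 × cos 2.48° = 0.0001 × 111195 × 0.9991 ≈ 11.109 m.
At 76°: 0.0001° × 111195 × cos 76° = 0.0001 × 111195 × 0.2419 ≈ 2.6901 m.
Ratio: 11.109 / 2.6901 = cos 2.48° / cos 76° ≈ 4.1297.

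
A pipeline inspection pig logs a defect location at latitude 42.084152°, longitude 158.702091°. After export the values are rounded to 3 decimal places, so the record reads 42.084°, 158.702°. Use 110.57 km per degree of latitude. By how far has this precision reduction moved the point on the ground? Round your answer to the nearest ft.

60 ft

The latitude changed by +0.000152° and the longitude by +0.000091°.
North–south shift: 0.000152 × 110570 = 16.8066 m.
E–W at 42.084°: 0.000091° × 110570 × cos 42.084° = 0.000091 × 110570 × 0.7422 ≈ 7.46755 m.
Combined displacement = (16.8066² + 7.46755²)^½ ≈ 18.391 m.
Converting: 18.391 m × 3.2808 ft/m ≈ 60.338 ft.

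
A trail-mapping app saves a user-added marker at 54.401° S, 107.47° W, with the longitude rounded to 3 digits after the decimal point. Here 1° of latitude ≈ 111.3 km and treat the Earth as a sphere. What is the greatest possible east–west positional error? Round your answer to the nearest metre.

Rounding to 3 decimal places leaves the longitude within ±0.0005° of the true value.
One degree of longitude at 54.401° is 111300 × cos 54.401° ≈ 111300 × 0.5821 = 64788.7 m.
Maximum E–W displacement: 0.0005 × 64788.7 = 32.3944 m.

32 metres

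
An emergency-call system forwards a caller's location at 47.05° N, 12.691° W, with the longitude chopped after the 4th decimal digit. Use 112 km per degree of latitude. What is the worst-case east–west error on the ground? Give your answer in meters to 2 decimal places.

Truncating at 4 decimal places can drop up to a full unit in the last place, so the longitude may be off by as much as 0.0001°.
At latitude 47.05° a degree of longitude spans 112000 m × cos 47.05° = 112000 × 0.6814 ≈ 76312.3 m.
Maximum E–W displacement: 0.0001 × 76312.3 = 7.63123 m.

7.63 meters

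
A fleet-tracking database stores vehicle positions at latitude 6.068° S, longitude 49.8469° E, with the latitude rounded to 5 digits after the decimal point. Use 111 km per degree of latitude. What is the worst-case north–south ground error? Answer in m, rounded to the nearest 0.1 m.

0.6 m

Rounding to 5 decimal places leaves the latitude within ±5e-06° of the true value.
So the N–S error is at most 5e-06 × 111000 = 0.555 m.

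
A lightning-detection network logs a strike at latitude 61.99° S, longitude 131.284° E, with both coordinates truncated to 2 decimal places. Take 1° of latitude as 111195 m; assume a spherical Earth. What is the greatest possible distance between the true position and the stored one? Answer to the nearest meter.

Truncating at 2 decimal places can drop up to a full unit in the last place, so each coordinate may be off by as much as 0.01°.
North–south component: 0.01° × 111195 = 1111.95 m.
Longitude error → 0.01 × 111195 × cos 61.99° = 0.01 × 111195 × 0.4696 ≈ 522.2 m.
The two errors are perpendicular, so the maximum displacement is √(1111.95² + 522.2²) ≈ 1228.46 m.

1228 meters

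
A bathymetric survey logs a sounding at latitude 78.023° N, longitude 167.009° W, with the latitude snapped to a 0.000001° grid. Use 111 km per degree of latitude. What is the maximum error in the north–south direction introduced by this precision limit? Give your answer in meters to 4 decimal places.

0.0555 meters

With a 0.000001° grid the true value lies within half a step, ±0.000001°/2 = ±5e-07°, of the stored one.
North–south distance: 5e-07° × 111000 m/° = 0.0555 m.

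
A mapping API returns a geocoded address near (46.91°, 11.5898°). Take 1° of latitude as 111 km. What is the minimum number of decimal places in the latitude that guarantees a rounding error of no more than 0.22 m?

6

One degree of latitude covers 111000 m.
Rounding to N decimal places gives at most 0.5 × 10⁻ᴺ degrees of error, i.e. 0.5 × 10⁻ᴺ × 111000 m.
Need 0.5 × 111000 × 10⁻ᴺ ≤ 0.22 → 10⁻ᴺ ≤ 3.964e-06, so N ≥ 5.40.
N = 5 would give 0.555 m (too coarse); N = 6 gives 0.0555 m ≤ 0.22 m.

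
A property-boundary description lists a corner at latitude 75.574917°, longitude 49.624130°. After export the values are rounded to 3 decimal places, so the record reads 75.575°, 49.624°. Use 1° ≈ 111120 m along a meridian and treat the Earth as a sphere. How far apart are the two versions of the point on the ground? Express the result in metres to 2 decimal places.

Δlat = 75.574917 − 75.575 = -0.000083°; Δlon = 49.624130 − 49.624 = +0.000130°.
North–south shift: -0.000083 × 111120 = -9.22296 m.
East–west at this latitude: 0.000130° × 111120 × cos 75.575° ≈ 0.000130 × 27681.4 = 3.59858 m.
Distance: √(9.22296² + 3.59858²) ≈ 9.90014 m.

9.90 metres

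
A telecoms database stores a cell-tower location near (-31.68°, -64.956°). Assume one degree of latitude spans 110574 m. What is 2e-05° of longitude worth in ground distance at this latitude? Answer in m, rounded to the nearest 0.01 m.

1.88 m

At 31.68° a degree of longitude is 110574 × cos 31.68° ≈ 94097.9 m, so 2e-05° corresponds to 1.88196 m.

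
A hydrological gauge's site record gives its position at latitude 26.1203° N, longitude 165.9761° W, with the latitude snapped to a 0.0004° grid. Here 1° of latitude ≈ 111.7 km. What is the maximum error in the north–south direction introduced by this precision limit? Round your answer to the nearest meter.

22 meters

With a 0.0004° grid the true value lies within half a step, ±0.0004°/2 = ±0.0002°, of the stored one.
So the N–S error is at most 0.0002 × 111700 = 22.34 m.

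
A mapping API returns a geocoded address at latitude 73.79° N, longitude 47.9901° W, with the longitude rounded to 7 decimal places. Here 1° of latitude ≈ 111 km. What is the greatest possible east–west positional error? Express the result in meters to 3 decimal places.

0.002 meters

Rounding to 7 decimal places leaves the longitude within ±5e-08° of the true value.
Parallels shrink by cos φ, so at 73.79° a degree of longitude is 111000 × 0.2792 ≈ 30986.6 m.
So at most 5e-08° × 30986.6 ≈ 0.00154933 m east–west.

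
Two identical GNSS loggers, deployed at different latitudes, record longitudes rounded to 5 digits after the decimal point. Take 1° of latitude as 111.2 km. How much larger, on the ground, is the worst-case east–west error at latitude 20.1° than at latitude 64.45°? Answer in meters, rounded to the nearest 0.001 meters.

0.282 meters

Rounding to 5 decimal places leaves the longitude within ±5e-06° of the true value.
At 20.1°: 5e-06° × 111200 × cos 20.1° = 5e-06 × 111200 × 0.9391 ≈ 0.52214 m.
At 64.45°: 5e-06° × 111200 × cos 64.45° = 5e-06 × 111200 × 0.4313 ≈ 0.2398 m.
So the lower-latitude error exceeds the higher by 0.52214 − 0.2398 = 0.28233 m.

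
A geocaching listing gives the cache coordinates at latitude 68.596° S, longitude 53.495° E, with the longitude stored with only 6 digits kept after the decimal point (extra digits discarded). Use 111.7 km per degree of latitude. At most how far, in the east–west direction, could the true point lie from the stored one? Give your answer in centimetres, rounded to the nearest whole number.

4 centimetres

Truncating at 6 decimal places can drop up to a full unit in the last place, so the longitude may be off by as much as 1e-06°.
At latitude 68.596° a degree of longitude spans 111700 m × cos 68.596° = 111700 × 0.3649 ≈ 40764 m.
Maximum E–W displacement: 1e-06 × 40764 = 0.040764 m.
That is 0.040764 m = 4.0764 cm.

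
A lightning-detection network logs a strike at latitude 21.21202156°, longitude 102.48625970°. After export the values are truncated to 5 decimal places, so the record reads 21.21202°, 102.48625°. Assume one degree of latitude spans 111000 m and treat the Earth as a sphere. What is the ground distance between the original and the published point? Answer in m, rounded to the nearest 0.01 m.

Δlat = 21.21202156 − 21.21202 = +0.00000156°; Δlon = 102.48625970 − 102.48625 = +0.00000970°.
N–S: 0.00000156° × 111000 m/° = 0.17316 m.
East–west at this latitude: 0.00000970° × 111000 × cos 21.212° ≈ 0.00000970 × 103480 = 1.00375 m.
Distance: √(0.17316² + 1.00375²) ≈ 1.01858 m.

1.02 m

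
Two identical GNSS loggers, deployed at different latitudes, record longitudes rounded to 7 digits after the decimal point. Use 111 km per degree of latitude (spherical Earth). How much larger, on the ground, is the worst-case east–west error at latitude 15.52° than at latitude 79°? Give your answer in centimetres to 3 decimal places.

0.429 centimetres

Rounding to 7 decimal places leaves the longitude within ±5e-08° of the true value.
Error at 15.52° = 5e-08° × 111000 × cos 15.52° ≈ 0.00555 × 0.9635 = 0.0053476 m.
Error at 79° = 5e-08° × 111000 × cos 79° ≈ 0.00555 × 0.1908 = 0.001059 m.
Difference: 0.0053476 − 0.001059 = 0.0042886 m.
That is 0.00428864 m = 0.42886 cm.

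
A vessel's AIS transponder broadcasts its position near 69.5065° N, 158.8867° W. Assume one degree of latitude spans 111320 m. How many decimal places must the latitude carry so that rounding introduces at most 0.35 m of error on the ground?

One degree of latitude covers 111320 m.
With N decimal places the half-ulp bound is 0.5·10⁻ᴺ°, or 0.5·10⁻ᴺ × 111320 m on the ground.
Setting 55660 × 10⁻ᴺ ≤ 0.35 gives 10ᴺ ≥ 1.59e+05, i.e. N ≥ 5.20.
N = 5 would give 0.557 m (too coarse); N = 6 gives 0.0557 m ≤ 0.35 m.

6 decimal places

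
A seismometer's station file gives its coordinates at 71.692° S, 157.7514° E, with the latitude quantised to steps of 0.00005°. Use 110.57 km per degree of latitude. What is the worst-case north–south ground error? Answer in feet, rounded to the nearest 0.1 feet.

9.1 feet

With a 0.00005° grid the true value lies within half a step, ±0.00005°/2 = ±2.5e-05°, of the stored one.
So the N–S error is at most 2.5e-05 × 110570 = 2.76425 m.
In feet: 2.76425 m ÷ 0.3048 ≈ 9.0691 ft.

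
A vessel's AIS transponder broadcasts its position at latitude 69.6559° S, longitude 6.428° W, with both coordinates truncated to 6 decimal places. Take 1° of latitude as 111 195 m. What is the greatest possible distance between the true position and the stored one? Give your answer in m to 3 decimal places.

0.118 m

Truncating at 6 decimal places can drop up to a full unit in the last place, so each coordinate may be off by as much as 1e-06°.
North–south component: 1e-06° × 111195 = 0.111195 m.
Longitude error → 1e-06 × 111195 × cos 69.6559° = 1e-06 × 111195 × 0.3477 ≈ 0.0386578 m.
Worst case both components are at the extreme and orthogonal: √(0.111195² + 0.0386578²) ≈ 0.117723 m.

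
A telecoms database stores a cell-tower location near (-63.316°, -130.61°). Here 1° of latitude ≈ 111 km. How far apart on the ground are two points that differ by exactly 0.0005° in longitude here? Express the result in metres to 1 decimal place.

24.9 metres

One degree of longitude here spans 111000 × cos 63.316° = 111000 × 0.4491 ≈ 49846.7 m; 0.0005° of that is 24.9234 m.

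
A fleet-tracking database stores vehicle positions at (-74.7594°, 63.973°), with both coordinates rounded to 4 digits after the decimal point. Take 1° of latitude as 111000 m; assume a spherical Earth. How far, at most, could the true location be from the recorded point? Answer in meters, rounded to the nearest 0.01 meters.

5.74 meters

Rounding to 4 decimal places leaves each coordinate within ±5e-05° of the true value.
N–S: 5e-05° × 111000 m/° = 5.55 m.
E–W at 74.7594°: 5e-05° × 111000 × cos 74.7594° = 5e-05 × 111000 × 0.2629 ≈ 1.45894 m.
Worst case both components are at the extreme and orthogonal: √(5.55² + 1.45894²) ≈ 5.73856 m.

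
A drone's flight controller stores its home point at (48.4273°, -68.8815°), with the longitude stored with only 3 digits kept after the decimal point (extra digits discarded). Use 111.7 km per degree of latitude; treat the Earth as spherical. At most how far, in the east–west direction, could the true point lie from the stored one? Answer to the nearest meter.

74 meters

Truncating at 3 decimal places can drop up to a full unit in the last place, so the longitude may be off by as much as 0.001°.
At latitude 48.4273° a degree of longitude spans 111700 m × cos 48.4273° = 111700 × 0.6636 ≈ 74120.8 m.
So at most 0.001° × 74120.8 ≈ 74.1208 m east–west.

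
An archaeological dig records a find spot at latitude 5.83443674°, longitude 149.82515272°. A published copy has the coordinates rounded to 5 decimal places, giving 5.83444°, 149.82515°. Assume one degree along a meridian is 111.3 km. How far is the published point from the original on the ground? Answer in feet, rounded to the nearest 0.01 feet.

1.55 feet

Δlat = 5.83443674 − 5.83444 = -0.00000326°; Δlon = 149.82515272 − 149.82515 = +0.00000272°.
N–S: -0.00000326° × 111300 m/° = -0.362838 m.
East–west at this latitude: 0.00000272° × 111300 × cos 5.83444° ≈ 0.00000272 × 110723 = 0.301168 m.
Distance: √(0.362838² + 0.301168²) ≈ 0.471544 m.
Converting: 0.471544 m × 3.2808 ft/m ≈ 1.5471 ft.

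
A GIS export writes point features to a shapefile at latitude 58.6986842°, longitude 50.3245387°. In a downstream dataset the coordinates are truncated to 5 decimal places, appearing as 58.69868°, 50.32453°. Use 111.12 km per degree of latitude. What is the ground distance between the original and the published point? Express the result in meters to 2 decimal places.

0.69 meters

Δlat = 58.6986842 − 58.69868 = +0.0000042°; Δlon = 50.3245387 − 50.32453 = +0.0000087°.
North–south shift: 0.0000042 × 111120 = 0.466704 m.
East–west at this latitude: 0.0000087° × 111120 × cos 58.6987° ≈ 0.0000087 × 57731.2 = 0.502261 m.
Distance: √(0.466704² + 0.502261²) ≈ 0.685623 m.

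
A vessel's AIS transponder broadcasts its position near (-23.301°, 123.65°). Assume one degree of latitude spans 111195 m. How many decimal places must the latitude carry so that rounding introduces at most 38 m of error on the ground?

One degree of latitude covers 111195 m.
With N decimal places the half-ulp bound is 0.5·10⁻ᴺ°, or 0.5·10⁻ᴺ × 111195 m on the ground.
Setting 55597.5 × 10⁻ᴺ ≤ 38 gives 10ᴺ ≥ 1463, i.e. N ≥ 3.17.
N = 3 would give 55.6 m (too coarse); N = 4 gives 5.56 m ≤ 38 m.

4 decimal places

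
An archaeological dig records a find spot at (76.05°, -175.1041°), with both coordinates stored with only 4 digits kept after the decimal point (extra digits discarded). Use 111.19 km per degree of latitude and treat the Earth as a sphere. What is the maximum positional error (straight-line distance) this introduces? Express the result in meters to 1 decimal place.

Truncating at 4 decimal places can drop up to a full unit in the last place, so each coordinate may be off by as much as 0.0001°.
North–south component: 0.0001° × 111190 = 11.119 m.
E–W at 76.05°: 0.0001° × 111190 × cos 76.05° = 0.0001 × 111190 × 0.2411 ≈ 2.68051 m.
Worst case both components are at the extreme and orthogonal: √(11.119² + 2.68051²) ≈ 11.4375 m.

11.4 meters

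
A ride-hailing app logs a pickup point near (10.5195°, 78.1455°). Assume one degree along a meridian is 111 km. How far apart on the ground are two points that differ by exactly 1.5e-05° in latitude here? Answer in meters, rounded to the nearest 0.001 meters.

1.665 meters

Along a meridian 1.5e-05° is 1.5e-05 × 111000 = 1.665 m.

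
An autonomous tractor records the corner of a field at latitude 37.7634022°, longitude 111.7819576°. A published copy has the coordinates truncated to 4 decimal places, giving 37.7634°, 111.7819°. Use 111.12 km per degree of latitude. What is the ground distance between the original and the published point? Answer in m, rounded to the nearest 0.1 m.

The latitude changed by +0.0000022° and the longitude by +0.0000576°.
North–south shift: 0.0000022 × 111120 = 0.244464 m.
East–west at this latitude: 0.0000576° × 111120 × cos 37.7634° ≈ 0.0000576 × 87845.5 = 5.0599 m.
Hypotenuse of the two orthogonal shifts: √(0.244464² + 5.0599²) = 5.0658 m.

5.1 m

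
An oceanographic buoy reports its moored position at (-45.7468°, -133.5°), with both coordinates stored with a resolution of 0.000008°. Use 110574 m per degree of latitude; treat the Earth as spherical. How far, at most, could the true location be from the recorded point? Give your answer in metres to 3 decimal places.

0.539 metres

With a 0.000008° grid the true value lies within half a step, ±0.000008°/2 = ±4e-06°, of the stored one.
North–south component: 4e-06° × 110574 = 0.442296 m.
E–W at 45.7468°: 4e-06° × 110574 × cos 45.7468° = 4e-06 × 110574 × 0.6978 ≈ 0.308648 m.
Combining orthogonally: (0.442296² + 0.308648²)^½ ≈ 0.539341 m.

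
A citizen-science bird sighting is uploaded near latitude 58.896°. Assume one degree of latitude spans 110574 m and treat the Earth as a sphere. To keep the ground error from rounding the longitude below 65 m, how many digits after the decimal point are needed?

3

At 58.896° one degree of longitude covers 110574 × cos 58.896° ≈ 110574 × 0.5166 ≈ 57121.8 m.
N decimal places → at most half a unit in the last place, 0.5 × 10⁻ᴺ° = 57121.8/2 × 10⁻ᴺ m.
Setting 28560.9 × 10⁻ᴺ ≤ 65 gives 10ᴺ ≥ 439.4, i.e. N ≥ 2.64.
N = 2 would give 286 m (too coarse); N = 3 gives 28.6 m ≤ 65 m.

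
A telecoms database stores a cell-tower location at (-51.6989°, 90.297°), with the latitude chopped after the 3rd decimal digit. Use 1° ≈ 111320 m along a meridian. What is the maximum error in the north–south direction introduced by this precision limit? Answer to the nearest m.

111 m

Truncating at 3 decimal places can drop up to a full unit in the last place, so the latitude may be off by as much as 0.001°.
North–south distance: 0.001° × 111320 m/° = 111.32 m.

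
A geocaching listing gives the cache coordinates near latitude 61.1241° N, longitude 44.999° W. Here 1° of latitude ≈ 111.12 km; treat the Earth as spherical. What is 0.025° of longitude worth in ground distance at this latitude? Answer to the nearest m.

1342 m

0.025° of longitude at 61.1241° is 0.025 × 111120 × cos 61.1241° ≈ 0.025 × 53661.4 = 1341.54 m.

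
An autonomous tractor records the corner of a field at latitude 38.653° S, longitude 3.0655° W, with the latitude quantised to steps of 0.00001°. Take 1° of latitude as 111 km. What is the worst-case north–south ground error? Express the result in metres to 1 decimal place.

0.6 metres

With a 0.00001° grid the true value lies within half a step, ±0.00001°/2 = ±5e-06°, of the stored one.
Along the meridian that is 5e-06° × 111000 m/° = 0.555 m.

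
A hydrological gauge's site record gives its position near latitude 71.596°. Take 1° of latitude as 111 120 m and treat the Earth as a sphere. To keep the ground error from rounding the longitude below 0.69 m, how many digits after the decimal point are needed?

5 decimal places

At 71.596° one degree of longitude covers 111120 × cos 71.596° ≈ 111120 × 0.3157 ≈ 35082.3 m.
N decimal places → at most half a unit in the last place, 0.5 × 10⁻ᴺ° = 35082.3/2 × 10⁻ᴺ m.
Need 0.5 × 35082.3 × 10⁻ᴺ ≤ 0.69 → 10⁻ᴺ ≤ 3.934e-05, so N ≥ 4.41.
So 5 decimal places suffice (0.175 m); 4 would allow up to 1.75 m.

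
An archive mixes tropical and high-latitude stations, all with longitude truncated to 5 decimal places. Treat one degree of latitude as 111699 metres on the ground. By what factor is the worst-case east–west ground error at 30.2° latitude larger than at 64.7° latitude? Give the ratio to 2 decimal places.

Truncating at 5 decimal places can drop up to a full unit in the last place, so the longitude may be off by as much as 1e-05°.
At 30.2°: 1e-05° × 111699 × cos 30.2° = 1e-05 × 111699 × 0.8643 ≈ 0.96539 m.
At 64.7°: 1e-05° × 111699 × cos 64.7° = 1e-05 × 111699 × 0.4274 ≈ 0.47735 m.
The ratio reduces to cos 30.2° / cos 64.7° = 0.8643/0.4274 ≈ 2.0224.

2.02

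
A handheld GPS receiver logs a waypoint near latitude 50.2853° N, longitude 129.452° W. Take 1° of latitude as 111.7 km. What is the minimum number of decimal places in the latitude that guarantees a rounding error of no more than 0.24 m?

One degree of latitude covers 111700 m.
With N decimal places the half-ulp bound is 0.5·10⁻ᴺ°, or 0.5·10⁻ᴺ × 111700 m on the ground.
Setting 55850 × 10⁻ᴺ ≤ 0.24 gives 10ᴺ ≥ 2.327e+05, i.e. N ≥ 5.37.
So 6 decimal places suffice (0.0558 m); 5 would allow up to 0.558 m.

6 decimal places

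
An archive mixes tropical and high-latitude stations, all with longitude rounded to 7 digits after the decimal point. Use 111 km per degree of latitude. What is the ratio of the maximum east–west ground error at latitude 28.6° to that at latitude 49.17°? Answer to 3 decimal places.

Rounding to 7 decimal places leaves the longitude within ±5e-08° of the true value.
Error at 28.6° = 5e-08° × 111000 × cos 28.6° ≈ 0.00555 × 0.8780 = 0.0048728 m.
Error at 49.17° = 5e-08° × 111000 × cos 49.17° ≈ 0.00555 × 0.6538 = 0.0036287 m.
The ratio reduces to cos 28.6° / cos 49.17° = 0.8780/0.6538 ≈ 1.3429.

1.343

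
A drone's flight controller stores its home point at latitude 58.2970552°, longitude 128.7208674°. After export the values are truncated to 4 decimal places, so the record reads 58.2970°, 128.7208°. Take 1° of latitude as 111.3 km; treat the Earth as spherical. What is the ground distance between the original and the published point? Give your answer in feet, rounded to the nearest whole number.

Δlat = 58.2970552 − 58.2970 = +0.0000552°; Δlon = 128.7208674 − 128.7208 = +0.0000674°.
North–south shift: 0.0000552 × 111300 = 6.14376 m.
E–W at 58.297°: 0.0000674° × 111300 × cos 58.297° = 0.0000674 × 111300 × 0.5255 ≈ 3.94222 m.
Hypotenuse of the two orthogonal shifts: √(6.14376² + 3.94222²) = 7.29979 m.
Converting: 7.29979 m × 3.2808 ft/m ≈ 23.949 ft.

24 feet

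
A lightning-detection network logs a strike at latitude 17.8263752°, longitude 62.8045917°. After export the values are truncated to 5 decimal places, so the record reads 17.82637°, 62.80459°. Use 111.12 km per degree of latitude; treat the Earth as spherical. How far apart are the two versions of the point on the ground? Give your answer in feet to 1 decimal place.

Δlat = 17.8263752 − 17.82637 = +0.0000052°; Δlon = 62.8045917 − 62.80459 = +0.0000017°.
North–south shift: 0.0000052 × 111120 = 0.577824 m.
East–west at this latitude: 0.0000017° × 111120 × cos 17.8264° ≈ 0.0000017 × 105785 = 0.179834 m.
Combined displacement = (0.577824² + 0.179834²)^½ ≈ 0.605162 m.
Converting: 0.605162 m × 3.2808 ft/m ≈ 1.9854 ft.

2.0 feet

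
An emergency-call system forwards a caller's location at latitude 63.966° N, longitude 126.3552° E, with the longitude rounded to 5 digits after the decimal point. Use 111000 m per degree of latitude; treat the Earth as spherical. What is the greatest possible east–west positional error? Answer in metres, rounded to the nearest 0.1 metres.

Rounding to 5 decimal places leaves the longitude within ±5e-06° of the true value.
At latitude 63.966° a degree of longitude spans 111000 m × cos 63.966° = 111000 × 0.4389 ≈ 48718.4 m.
So at most 5e-06° × 48718.4 ≈ 0.243592 m east–west.

0.2 metres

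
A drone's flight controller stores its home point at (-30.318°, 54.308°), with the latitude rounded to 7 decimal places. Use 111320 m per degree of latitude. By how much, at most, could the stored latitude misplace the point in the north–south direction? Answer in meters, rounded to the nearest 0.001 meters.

Rounding to 7 decimal places leaves the latitude within ±5e-08° of the true value.
North–south distance: 5e-08° × 111320 m/° = 0.005566 m.

0.006 meters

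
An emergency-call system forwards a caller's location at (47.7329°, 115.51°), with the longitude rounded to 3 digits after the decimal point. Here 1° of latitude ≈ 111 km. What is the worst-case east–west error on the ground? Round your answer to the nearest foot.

Rounding to 3 decimal places leaves the longitude within ±0.0005° of the true value.
At latitude 47.7329° a degree of longitude spans 111000 m × cos 47.7329° = 111000 × 0.6726 ≈ 74657.2 m.
Maximum E–W displacement: 0.0005 × 74657.2 = 37.3286 m.
Converting: 37.3286 m × 3.2808 ft/m ≈ 122.47 ft.

122 feet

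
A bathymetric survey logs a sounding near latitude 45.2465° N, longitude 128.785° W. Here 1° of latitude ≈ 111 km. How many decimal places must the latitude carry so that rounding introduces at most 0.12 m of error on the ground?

One degree of latitude covers 111000 m.
With N decimal places the half-ulp bound is 0.5·10⁻ᴺ°, or 0.5·10⁻ᴺ × 111000 m on the ground.
Setting 55500 × 10⁻ᴺ ≤ 0.12 gives 10ᴺ ≥ 4.625e+05, i.e. N ≥ 5.67.
At 5 places the error can reach 0.555 m, but 6 places keeps it to 0.0555 m.

6 decimal places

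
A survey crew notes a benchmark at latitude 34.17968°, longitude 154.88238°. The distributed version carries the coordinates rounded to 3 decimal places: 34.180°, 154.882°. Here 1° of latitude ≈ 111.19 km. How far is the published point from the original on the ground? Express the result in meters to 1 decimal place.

Δlat = 34.17968 − 34.180 = -0.00032°; Δlon = 154.88238 − 154.882 = +0.00038°.
North–south shift: -0.00032 × 111190 = -35.5808 m.
E–W at 34.18°: 0.00038° × 111190 × cos 34.18° = 0.00038 × 111190 × 0.8273 ≈ 34.9543 m.
Combined displacement = (35.5808² + 34.9543²)^½ ≈ 49.8778 m.

49.9 meters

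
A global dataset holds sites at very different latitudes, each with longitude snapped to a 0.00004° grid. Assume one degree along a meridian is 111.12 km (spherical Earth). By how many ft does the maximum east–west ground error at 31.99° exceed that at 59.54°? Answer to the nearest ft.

With a 0.00004° grid the true value lies within half a step, ±0.00004°/2 = ±2e-05°, of the stored one.
Error at 31.99° = 2e-05° × 111120 × cos 31.99° ≈ 2.2224 × 0.8481 = 1.8849 m.
At 59.54°: 2e-05° × 111120 × cos 59.54° = 2e-05 × 111120 × 0.5069 ≈ 1.1266 m.
So the lower-latitude error exceeds the higher by 1.8849 − 1.1266 = 0.75829 m.
In feet: 0.758291 m ÷ 0.3048 ≈ 2.4878 ft.

2 ft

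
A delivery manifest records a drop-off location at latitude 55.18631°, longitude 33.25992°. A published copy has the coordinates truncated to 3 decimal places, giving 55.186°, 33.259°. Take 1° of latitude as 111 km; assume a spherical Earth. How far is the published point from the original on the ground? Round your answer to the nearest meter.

The latitude changed by +0.00031° and the longitude by +0.00092°.
North–south shift: 0.00031 × 111000 = 34.41 m.
E–W at 55.186°: 0.00092° × 111000 × cos 55.186° = 0.00092 × 111000 × 0.5709 ≈ 58.3018 m.
Distance: √(34.41² + 58.3018²) ≈ 67.6989 m.

68 meters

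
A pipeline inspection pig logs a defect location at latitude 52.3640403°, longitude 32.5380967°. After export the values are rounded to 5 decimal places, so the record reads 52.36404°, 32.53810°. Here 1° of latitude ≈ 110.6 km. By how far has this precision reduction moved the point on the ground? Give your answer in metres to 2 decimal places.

0.23 metres

Δlat = 52.3640403 − 52.36404 = +0.0000003°; Δlon = 32.5380967 − 32.53810 = -0.0000033°.
North–south shift: 0.0000003 × 110600 = 0.03318 m.
East–west at this latitude: -0.0000033° × 110600 × cos 52.364° ≈ -0.0000033 × 67537 = -0.222872 m.
Combined displacement = (0.03318² + 0.222872²)^½ ≈ 0.225329 m.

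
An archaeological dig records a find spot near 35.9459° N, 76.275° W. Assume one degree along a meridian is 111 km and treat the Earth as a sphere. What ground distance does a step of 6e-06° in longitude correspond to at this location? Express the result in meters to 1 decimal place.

6e-06° of longitude at 35.9459° is 6e-06 × 111000 × cos 35.9459° ≈ 6e-06 × 89862.5 = 0.539175 m.

0.5 meters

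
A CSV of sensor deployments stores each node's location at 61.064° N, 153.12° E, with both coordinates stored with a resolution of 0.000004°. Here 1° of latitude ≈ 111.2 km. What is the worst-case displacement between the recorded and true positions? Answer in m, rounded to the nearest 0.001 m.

0.247 m

With a 0.000004° grid the true value lies within half a step, ±0.000004°/2 = ±2e-06°, of the stored one.
Latitude error → 2e-06 × 111200 = 0.2224 m along the meridian.
Longitude error → 2e-06 × 111200 × cos 61.064° = 2e-06 × 111200 × 0.4838 ≈ 0.107604 m.
The two errors are perpendicular, so the maximum displacement is √(0.2224² + 0.107604²) ≈ 0.247064 m.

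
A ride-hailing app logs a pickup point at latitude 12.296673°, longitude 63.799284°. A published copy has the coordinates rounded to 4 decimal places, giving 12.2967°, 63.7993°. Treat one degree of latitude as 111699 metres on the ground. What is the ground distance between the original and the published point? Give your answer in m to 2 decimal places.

The latitude changed by -0.000027° and the longitude by -0.000016°.
North–south shift: -0.000027 × 111699 = -3.01587 m.
East–west at this latitude: -0.000016° × 111699 × cos 12.2967° ≈ -0.000016 × 109136 = -1.74618 m.
Hypotenuse of the two orthogonal shifts: √(3.01587² + 1.74618²) = 3.48492 m.

3.48 m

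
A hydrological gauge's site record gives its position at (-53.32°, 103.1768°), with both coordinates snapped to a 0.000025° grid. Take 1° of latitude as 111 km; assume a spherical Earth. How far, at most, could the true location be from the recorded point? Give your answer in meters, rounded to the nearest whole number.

2 meters

With a 0.000025° grid the true value lies within half a step, ±0.000025°/2 = ±1.25e-05°, of the stored one.
North–south component: 1.25e-05° × 111000 = 1.3875 m.
Longitude error → 1.25e-05 × 111000 × cos 53.32° = 1.25e-05 × 111000 × 0.5973 ≈ 0.828817 m.
Combining orthogonally: (1.3875² + 0.828817²)^½ ≈ 1.6162 m.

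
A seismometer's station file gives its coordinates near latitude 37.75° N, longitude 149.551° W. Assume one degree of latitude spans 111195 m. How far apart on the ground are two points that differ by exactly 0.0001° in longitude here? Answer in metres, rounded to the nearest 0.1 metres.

8.8 metres

At 37.75° a degree of longitude is 111195 × cos 37.75° ≈ 87920.7 m, so 0.0001° corresponds to 8.79207 m.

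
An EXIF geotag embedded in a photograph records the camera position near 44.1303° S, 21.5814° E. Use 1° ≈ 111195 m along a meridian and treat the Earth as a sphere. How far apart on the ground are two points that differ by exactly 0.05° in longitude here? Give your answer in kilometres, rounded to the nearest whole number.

At 44.1303° a degree of longitude is 111195 × cos 44.1303° ≈ 79811.1 m, so 0.05° corresponds to 3990.56 m.
That is 3990.56 m = 3.9906 km.

4 kilometres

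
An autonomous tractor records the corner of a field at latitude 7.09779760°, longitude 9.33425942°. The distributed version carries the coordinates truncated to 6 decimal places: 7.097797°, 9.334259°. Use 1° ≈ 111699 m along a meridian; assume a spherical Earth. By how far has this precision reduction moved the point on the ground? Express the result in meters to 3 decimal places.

The latitude changed by +0.00000060° and the longitude by +0.00000042°.
North–south shift: 0.00000060 × 111699 = 0.0670194 m.
East–west at this latitude: 0.00000042° × 111699 × cos 7.0978° ≈ 0.00000042 × 110843 = 0.0465541 m.
Hypotenuse of the two orthogonal shifts: √(0.0670194² + 0.0465541²) = 0.081602 m.

0.082 meters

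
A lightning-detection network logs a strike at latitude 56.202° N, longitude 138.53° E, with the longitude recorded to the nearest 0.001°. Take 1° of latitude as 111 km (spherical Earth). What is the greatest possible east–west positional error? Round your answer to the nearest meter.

31 meters

Rounding to 3 decimal places leaves the longitude within ±0.0005° of the true value.
Parallels shrink by cos φ, so at 56.202° a degree of longitude is 111000 × 0.5563 ≈ 61745.6 m.
East–west error: 0.0005° × 61745.6 m/° ≈ 30.8728 m.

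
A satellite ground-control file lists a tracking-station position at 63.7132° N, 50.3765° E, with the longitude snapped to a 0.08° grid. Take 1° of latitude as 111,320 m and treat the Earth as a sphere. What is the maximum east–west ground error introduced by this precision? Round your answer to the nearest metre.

With a 0.08° grid the true value lies within half a step, ±0.08°/2 = ±0.04°, of the stored one.
Parallels shrink by cos φ, so at 63.7132° a degree of longitude is 111320 × 0.4429 ≈ 49299.7 m.
East–west error: 0.04° × 49299.7 m/° ≈ 1971.99 m.

1972 metres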